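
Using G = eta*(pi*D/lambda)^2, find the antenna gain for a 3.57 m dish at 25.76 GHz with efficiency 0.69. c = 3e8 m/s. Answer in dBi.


lambda = c/f = 3e8 / 2.576e+10 = 0.01164596 m
G = eta*(pi*D/lambda)^2 = 0.69*(pi*3.57/0.01164596)^2
G = 639932.9556 (linear)
G = 10*log10(639932.9556) = 58.0613 dBi

58.0613 dBi


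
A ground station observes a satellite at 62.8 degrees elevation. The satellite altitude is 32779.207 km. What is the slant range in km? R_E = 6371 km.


h = 32779.207 km, el = 62.8 deg
d = -R_E*sin(el) + sqrt((R_E*sin(el))^2 + 2*R_E*h + h^2)
d = -6371.0000*sin(1.0961) + sqrt((6371.0000*0.8894164)^2 + 2*6371.0000*32779.207 + 32779.207^2)
d = 33375.2748 km

33375.2748 km


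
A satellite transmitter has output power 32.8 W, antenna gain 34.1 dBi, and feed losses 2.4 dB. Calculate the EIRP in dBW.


Pt = 32.8 W = 15.1587 dBW
EIRP = Pt_dBW + Gt - losses = 15.1587 + 34.1 - 2.4 = 46.8587 dBW

46.8587 dBW


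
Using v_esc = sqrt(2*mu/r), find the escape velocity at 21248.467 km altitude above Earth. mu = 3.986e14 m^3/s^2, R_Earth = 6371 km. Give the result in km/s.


r = 6371.0 + 21248.467 = 27619.4670 km = 2.7619467e+07 m
v_esc = sqrt(2*mu/r) = sqrt(2*3.986e14 / 2.7619467e+07)
v_esc = 5372.4947 m/s = 5.3725 km/s

5.3725 km/s


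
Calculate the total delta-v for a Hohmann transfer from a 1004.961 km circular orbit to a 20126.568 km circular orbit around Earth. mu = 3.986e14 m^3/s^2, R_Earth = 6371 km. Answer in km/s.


r1 = 7375.9610 km = 7.375961e+06 m
r2 = 26497.5680 km = 2.6497568e+07 m
dv1 = sqrt(mu/r1)*(sqrt(2*r2/(r1+r2)) - 1) = 1843.6838 m/s
dv2 = sqrt(mu/r2)*(1 - sqrt(2*r1/(r1+r2))) = 1318.9894 m/s
total dv = |dv1| + |dv2| = 1843.6838 + 1318.9894 = 3162.6732 m/s = 3.1627 km/s

3.1627 km/s


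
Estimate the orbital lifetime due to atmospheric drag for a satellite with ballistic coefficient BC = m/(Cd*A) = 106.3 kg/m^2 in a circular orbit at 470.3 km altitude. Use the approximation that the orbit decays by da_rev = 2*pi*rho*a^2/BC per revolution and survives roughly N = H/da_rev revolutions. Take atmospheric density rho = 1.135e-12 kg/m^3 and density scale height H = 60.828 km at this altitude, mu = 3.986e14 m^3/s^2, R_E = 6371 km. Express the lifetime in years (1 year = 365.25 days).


a = R_E + alt = 6841.3000 km = 6.8413e+06 m
da_rev = 2*pi*rho*a^2/BC = 2*pi*1.135e-12*(6.8413e+06)^2/106.3 = 3.139928 m per revolution
N = H/da_rev = 60828.0000 m / 3.139928 m = 19372.4167 revolutions
P = 2*pi*sqrt(a^3/mu) = 5631.4363 s
lifetime = N*P = 19372.4167 * 5631.4363 = 1.0909453e+08 s = 1262.6682 days
years = 1262.6682 / 365.25 = 3.4570 years

3.4570 years


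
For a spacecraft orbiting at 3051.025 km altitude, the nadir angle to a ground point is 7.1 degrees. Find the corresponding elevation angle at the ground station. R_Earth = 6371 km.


r = R_E + alt = 9422.0250 km
Law of sines in the satellite / Earth-center / ground-point triangle:
  sin(nadir)/R_E = sin(90 + el)/r  =>  cos(el) = (r/R_E)*sin(nadir)
cos(el) = (9422.0250 / 6371.0000) * sin(7.1 deg) = 0.1827933
el = arccos(0.1827933) = 79.4675 deg
(Earth-central angle = 90 - nadir - el = 3.4325 deg)

79.4675 degrees


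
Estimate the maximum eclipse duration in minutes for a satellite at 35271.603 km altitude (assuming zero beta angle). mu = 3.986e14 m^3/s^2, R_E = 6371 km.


r = 41642.6030 km
T = 1409.5055 min
Eclipse fraction = arcsin(R_E/r)/pi = arcsin(6371.0000/41642.6030)/pi
= arcsin(0.1529924)/pi = 0.04889099
Eclipse duration = 0.04889099 * 1409.5055 = 68.9121 min

68.9121 minutes


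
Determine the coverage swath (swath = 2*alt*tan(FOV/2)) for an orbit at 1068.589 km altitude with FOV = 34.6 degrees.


FOV = 34.6 deg = 0.6038839 rad
swath = 2 * alt * tan(FOV/2) = 2 * 1068.589 * tan(0.301942)
swath = 2 * 1068.589 * 0.3114653
swath = 665.6568 km

665.6568 km


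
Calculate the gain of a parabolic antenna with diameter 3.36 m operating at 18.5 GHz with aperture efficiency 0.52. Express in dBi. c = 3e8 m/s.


lambda = c/f = 3e8 / 1.85e+10 = 0.01621622 m
G = eta*(pi*D/lambda)^2 = 0.52*(pi*3.36/0.01621622)^2
G = 220334.5440 (linear)
G = 10*log10(220334.5440) = 53.4308 dBi

53.4308 dBi


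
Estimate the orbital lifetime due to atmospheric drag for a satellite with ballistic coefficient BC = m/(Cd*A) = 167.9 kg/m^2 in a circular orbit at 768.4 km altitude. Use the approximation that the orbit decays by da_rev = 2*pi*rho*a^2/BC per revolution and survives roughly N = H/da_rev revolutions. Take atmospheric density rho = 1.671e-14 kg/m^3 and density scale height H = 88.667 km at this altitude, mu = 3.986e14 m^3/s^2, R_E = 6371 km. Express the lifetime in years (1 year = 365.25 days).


a = R_E + alt = 7139.4000 km = 7.1394e+06 m
da_rev = 2*pi*rho*a^2/BC = 2*pi*1.671e-14*(7.1394e+06)^2/167.9 = 0.0318734484 m per revolution
N = H/da_rev = 88667.0000 m / 0.0318734484 m = 2.7818452e+06 revolutions
P = 2*pi*sqrt(a^3/mu) = 6003.4900 s
lifetime = N*P = 2.7818452e+06 * 6003.4900 = 1.670078e+10 s = 193296.0653 days
years = 193296.0653 / 365.25 = 529.2158 years

529.2158 years


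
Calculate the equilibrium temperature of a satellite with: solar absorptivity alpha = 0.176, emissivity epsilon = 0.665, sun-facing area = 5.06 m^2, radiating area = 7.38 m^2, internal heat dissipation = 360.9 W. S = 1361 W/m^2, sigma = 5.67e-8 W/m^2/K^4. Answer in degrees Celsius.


Numerator = alpha*S*A_sun + Q_int = 0.176*1361*5.06 + 360.9 = 1572.9522 W
Denominator = eps*sigma*A_rad = 0.665*5.67e-8*7.38 = 2.7826659e-07 W/K^4
T^4 = 5.6526806e+09 K^4
T = 274.1976 K = 1.0476 C

1.0476 degrees Celsius


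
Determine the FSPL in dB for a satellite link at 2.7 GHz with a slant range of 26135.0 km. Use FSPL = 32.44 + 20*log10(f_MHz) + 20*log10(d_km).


f = 2.7 GHz = 2700.0000 MHz
d = 26135.0 km
FSPL = 32.44 + 20*log10(2700.0000) + 20*log10(26135.0)
FSPL = 32.44 + 68.6273 + 88.3445
FSPL = 189.4117 dB

189.4117 dB


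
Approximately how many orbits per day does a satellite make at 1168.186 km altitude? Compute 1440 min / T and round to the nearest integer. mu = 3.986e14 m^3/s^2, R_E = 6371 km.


r = 7.539186e+06 m
T = 2*pi*sqrt(r^3/mu) = 6514.7523 s = 108.5792 min
revs/day = 1440 / 108.5792 = 13.2622
Rounded: 13 revolutions per day

13 revolutions per day


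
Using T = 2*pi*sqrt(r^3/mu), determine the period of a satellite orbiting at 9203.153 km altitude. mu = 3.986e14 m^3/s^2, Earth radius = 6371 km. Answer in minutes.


r = 15574.1530 km = 1.5574153e+07 m
T = 2*pi*sqrt(r^3/mu) = 2*pi*sqrt(3.7775769e+21 / 3.986e14)
T = 19342.7348 s = 322.3789 min

322.3789 minutes


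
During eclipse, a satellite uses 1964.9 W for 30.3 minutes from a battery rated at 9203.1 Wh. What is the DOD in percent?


E_used = P * t / 60 = 1964.9 * 30.3 / 60 = 992.2745 Wh
DOD = E_used / E_total * 100 = 992.2745 / 9203.1 * 100
DOD = 10.7820 %

10.7820 %


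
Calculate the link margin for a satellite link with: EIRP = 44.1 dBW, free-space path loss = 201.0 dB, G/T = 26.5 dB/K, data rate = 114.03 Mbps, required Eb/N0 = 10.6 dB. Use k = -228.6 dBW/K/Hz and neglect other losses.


C/N0 = EIRP - FSPL + G/T - k = 44.1 - 201.0 + 26.5 - (-228.6)
C/N0 = 98.2000 dB-Hz
R_b = 114.03 Mbps = 1.1403e+08 bps -> 10*log10(R_b) = 80.5702 dB-Hz
Eb/N0 = C/N0 - 10*log10(R_b) = 98.2000 - 80.5702 = 17.6298 dB
Margin = Eb/N0 - Eb/N0_req = 17.6298 - 10.6 = 7.0298 dB (link closes)

7.0298 dB


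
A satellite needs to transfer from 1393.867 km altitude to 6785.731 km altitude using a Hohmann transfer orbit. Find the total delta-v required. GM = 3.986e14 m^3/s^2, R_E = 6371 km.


r1 = 7764.8670 km = 7.764867e+06 m
r2 = 13156.7310 km = 1.3156731e+07 m
dv1 = sqrt(mu/r1)*(sqrt(2*r2/(r1+r2)) - 1) = 870.3757 m/s
dv2 = sqrt(mu/r2)*(1 - sqrt(2*r1/(r1+r2))) = 762.0126 m/s
total dv = |dv1| + |dv2| = 870.3757 + 762.0126 = 1632.3882 m/s = 1.6324 km/s

1.6324 km/s


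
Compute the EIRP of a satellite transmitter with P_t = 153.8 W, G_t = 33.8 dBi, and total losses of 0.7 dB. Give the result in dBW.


Pt = 153.8 W = 21.8696 dBW
EIRP = Pt_dBW + Gt - losses = 21.8696 + 33.8 - 0.7 = 54.9696 dBW

54.9696 dBW


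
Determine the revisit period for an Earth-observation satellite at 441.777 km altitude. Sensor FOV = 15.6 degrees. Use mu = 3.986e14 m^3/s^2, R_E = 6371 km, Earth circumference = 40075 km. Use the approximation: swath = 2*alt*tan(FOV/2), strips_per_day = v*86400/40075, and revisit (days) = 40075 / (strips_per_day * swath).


swath = 2*441.777*tan(0.1361357) = 121.0318 km
v = sqrt(mu/r) = 7649.0335 m/s = 7.6490 km/s
strips/day = v*86400/40075 = 7.6490*86400/40075 = 16.4910
coverage/day = strips * swath = 16.4910 * 121.0318 = 1995.9351 km
revisit = 40075 / 1995.9351 = 20.0783 days

20.0783 days


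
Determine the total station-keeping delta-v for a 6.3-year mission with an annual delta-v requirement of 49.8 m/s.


dV = rate * years = 49.8 * 6.3
dV = 313.7400 m/s

313.7400 m/s


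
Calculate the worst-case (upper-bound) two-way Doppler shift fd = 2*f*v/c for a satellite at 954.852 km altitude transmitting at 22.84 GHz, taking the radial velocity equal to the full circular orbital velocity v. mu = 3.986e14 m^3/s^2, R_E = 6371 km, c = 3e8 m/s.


r = 7.325852e+06 m
v = sqrt(mu/r) = 7376.3171 m/s (worst-case radial velocity)
f = 22.84 GHz = 2.284e+10 Hz
fd = 2*f*v/c = 2*2.284e+10*7376.3171/3.0e+08
fd = 1.1231672e+06 Hz

1.1232e+06 Hz


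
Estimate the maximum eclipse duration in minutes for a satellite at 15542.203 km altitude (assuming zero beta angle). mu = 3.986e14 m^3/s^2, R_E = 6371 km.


r = 21913.2030 km
T = 538.0452 min
Eclipse fraction = arcsin(R_E/r)/pi = arcsin(6371.0000/21913.2030)/pi
= arcsin(0.290738)/pi = 0.09390079
Eclipse duration = 0.09390079 * 538.0452 = 50.5229 min

50.5229 minutes


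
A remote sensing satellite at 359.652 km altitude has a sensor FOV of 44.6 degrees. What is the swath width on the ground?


FOV = 44.6 deg = 0.7784168 rad
swath = 2 * alt * tan(FOV/2) = 2 * 359.652 * tan(0.3892084)
swath = 2 * 359.652 * 0.4101299
swath = 295.0081 km

295.0081 km


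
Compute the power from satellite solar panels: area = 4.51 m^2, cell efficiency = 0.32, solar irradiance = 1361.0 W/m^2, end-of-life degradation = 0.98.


P = area * eta * S * degradation
P = 4.51 * 0.32 * 1361.0 * 0.98
P = 1924.9113 W

1924.9113 W


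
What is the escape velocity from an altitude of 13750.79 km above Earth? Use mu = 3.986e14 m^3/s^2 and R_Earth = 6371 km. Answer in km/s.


r = 6371.0 + 13750.79 = 20121.7900 km = 2.012179e+07 m
v_esc = sqrt(2*mu/r) = sqrt(2*3.986e14 / 2.012179e+07)
v_esc = 6294.3420 m/s = 6.2943 km/s

6.2943 km/s


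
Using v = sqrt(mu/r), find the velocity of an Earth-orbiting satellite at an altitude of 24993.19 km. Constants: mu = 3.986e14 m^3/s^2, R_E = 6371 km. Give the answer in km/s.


r = R_E + alt = 6371.0 + 24993.19 = 31364.1900 km = 3.136419e+07 m
v = sqrt(mu/r) = sqrt(3.986e14 / 3.136419e+07) = 3564.9349 m/s = 3.5649 km/s

3.5649 km/s


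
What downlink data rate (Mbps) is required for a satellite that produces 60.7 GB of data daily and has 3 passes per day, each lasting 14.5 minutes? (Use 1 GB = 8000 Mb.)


total contact time = 3 * 14.5 * 60 = 2610.0000 s
data = 60.7 GB = 485600.0000 Mb
rate = 485600.0000 / 2610.0000 = 186.0536 Mbps

186.0536 Mbps


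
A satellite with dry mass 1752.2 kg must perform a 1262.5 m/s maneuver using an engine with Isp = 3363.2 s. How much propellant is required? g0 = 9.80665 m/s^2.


ve = Isp * g0 = 3363.2 * 9.80665 = 32981.725280 m/s
mass ratio = exp(dv/ve) = exp(1262.5/32981.725280) = 1.03902084
m_prop = m_dry * (mr - 1) = 1752.2 * (1.03902084 - 1)
m_prop = 68.3723 kg

68.3723 kg


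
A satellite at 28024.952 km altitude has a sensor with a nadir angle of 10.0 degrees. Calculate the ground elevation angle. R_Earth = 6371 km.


r = R_E + alt = 34395.9520 km
Law of sines in the satellite / Earth-center / ground-point triangle:
  sin(nadir)/R_E = sin(90 + el)/r  =>  cos(el) = (r/R_E)*sin(nadir)
cos(el) = (34395.9520 / 6371.0000) * sin(10.0 deg) = 0.9374972
el = arccos(0.9374972) = 20.3646 deg
(Earth-central angle = 90 - nadir - el = 59.6354 deg)

20.3646 degrees


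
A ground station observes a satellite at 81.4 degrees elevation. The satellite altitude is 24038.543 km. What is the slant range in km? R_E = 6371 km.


h = 24038.543 km, el = 81.4 deg
d = -R_E*sin(el) + sqrt((R_E*sin(el))^2 + 2*R_E*h + h^2)
d = -6371.0000*sin(1.4207) + sqrt((6371.0000*0.9887564)^2 + 2*6371.0000*24038.543 + 24038.543^2)
d = 24095.2492 km

24095.2492 km


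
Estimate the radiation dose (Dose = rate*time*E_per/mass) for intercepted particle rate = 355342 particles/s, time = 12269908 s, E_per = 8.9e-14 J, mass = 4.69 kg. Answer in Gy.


Total energy deposited = rate * time * E_per
  = 355342 * 12269908 * 8.9e-14 = 0.3880412 J
Dose = E_total / mass = 0.3880412 / 4.69
Dose = 0.082738 Gy

0.0827 Gy


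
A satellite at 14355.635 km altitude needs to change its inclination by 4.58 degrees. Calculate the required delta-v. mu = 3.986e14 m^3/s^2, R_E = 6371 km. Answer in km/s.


r = 20726.6350 km = 2.0726635e+07 m
V = sqrt(mu/r) = 4385.3499 m/s
di = 4.58 deg = 0.07993608 rad
dV = 2*V*sin(di/2) = 2*4385.3499*sin(0.03996804)
dV = 350.4544 m/s = 0.3504544 km/s

0.3505 km/s


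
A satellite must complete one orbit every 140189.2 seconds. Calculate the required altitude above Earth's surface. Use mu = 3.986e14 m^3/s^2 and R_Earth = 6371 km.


T = 140189.2 s
r = (mu*T^2/(4*pi^2))^(1/3) = (3.986e14 * 140189.2^2 / (4*pi^2))^(1/3)
r = 5.8326899e+07 m = 58326.8995 km
alt = r - R_E = 58326.8995 - 6371 = 51955.8995 km

51955.8995 km


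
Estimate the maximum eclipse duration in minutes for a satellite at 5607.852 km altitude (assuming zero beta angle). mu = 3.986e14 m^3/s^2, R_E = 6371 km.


r = 11978.8520 km
T = 217.4617 min
Eclipse fraction = arcsin(R_E/r)/pi = arcsin(6371.0000/11978.8520)/pi
= arcsin(0.531854)/pi = 0.1785045
Eclipse duration = 0.1785045 * 217.4617 = 38.8179 min

38.8179 minutes


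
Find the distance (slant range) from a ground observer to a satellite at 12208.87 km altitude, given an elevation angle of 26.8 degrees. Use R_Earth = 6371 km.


h = 12208.87 km, el = 26.8 deg
d = -R_E*sin(el) + sqrt((R_E*sin(el))^2 + 2*R_E*h + h^2)
d = -6371.0000*sin(0.4677482) + sqrt((6371.0000*0.4508775)^2 + 2*6371.0000*12208.87 + 12208.87^2)
d = 14815.6874 km

14815.6874 km


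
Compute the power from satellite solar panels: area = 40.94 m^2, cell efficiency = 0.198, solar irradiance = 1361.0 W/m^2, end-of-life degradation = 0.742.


P = area * eta * S * degradation
P = 40.94 * 0.198 * 1361.0 * 0.742
P = 8186.0626 W

8186.0626 W


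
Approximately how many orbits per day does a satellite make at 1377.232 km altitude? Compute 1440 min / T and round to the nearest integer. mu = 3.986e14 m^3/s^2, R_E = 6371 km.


r = 7.748232e+06 m
T = 2*pi*sqrt(r^3/mu) = 6787.5829 s = 113.1264 min
revs/day = 1440 / 113.1264 = 12.7291
Rounded: 13 revolutions per day

13 revolutions per day


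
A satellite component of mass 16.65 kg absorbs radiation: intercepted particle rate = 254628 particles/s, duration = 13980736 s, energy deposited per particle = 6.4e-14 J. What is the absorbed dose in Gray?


Total energy deposited = rate * time * E_per
  = 254628 * 13980736 * 6.4e-14 = 0.2278328 J
Dose = E_total / mass = 0.2278328 / 16.65
Dose = 0.01368365 Gy

0.0137 Gy


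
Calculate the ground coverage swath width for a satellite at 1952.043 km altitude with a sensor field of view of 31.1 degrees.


FOV = 31.1 deg = 0.5427974 rad
swath = 2 * alt * tan(FOV/2) = 2 * 1952.043 * tan(0.2713987)
swath = 2 * 1952.043 * 0.2782646
swath = 1086.3687 km

1086.3687 km


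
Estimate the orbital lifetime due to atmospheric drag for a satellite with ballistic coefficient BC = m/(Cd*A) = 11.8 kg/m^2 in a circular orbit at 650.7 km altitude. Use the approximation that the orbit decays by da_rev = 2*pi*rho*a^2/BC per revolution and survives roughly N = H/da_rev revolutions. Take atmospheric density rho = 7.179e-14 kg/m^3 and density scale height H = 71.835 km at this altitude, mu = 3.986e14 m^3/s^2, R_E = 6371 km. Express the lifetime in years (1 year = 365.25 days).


a = R_E + alt = 7021.7000 km = 7.0217e+06 m
da_rev = 2*pi*rho*a^2/BC = 2*pi*7.179e-14*(7.0217e+06)^2/11.8 = 1.884718 m per revolution
N = H/da_rev = 71835.0000 m / 1.884718 m = 38114.4573 revolutions
P = 2*pi*sqrt(a^3/mu) = 5855.6435 s
lifetime = N*P = 38114.4573 * 5855.6435 = 2.2318467e+08 s = 2583.1559 days
years = 2583.1559 / 365.25 = 7.0723 years

7.0723 years


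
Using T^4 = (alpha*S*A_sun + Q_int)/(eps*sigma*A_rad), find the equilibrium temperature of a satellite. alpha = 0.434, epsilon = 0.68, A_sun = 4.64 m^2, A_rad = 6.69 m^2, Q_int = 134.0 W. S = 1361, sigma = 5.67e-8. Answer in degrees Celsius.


Numerator = alpha*S*A_sun + Q_int = 0.434*1361*4.64 + 134.0 = 2874.7274 W
Denominator = eps*sigma*A_rad = 0.68*5.67e-8*6.69 = 2.5793964e-07 W/K^4
T^4 = 1.1144962e+10 K^4
T = 324.9149 K = 51.7649 C

51.7649 degrees Celsius


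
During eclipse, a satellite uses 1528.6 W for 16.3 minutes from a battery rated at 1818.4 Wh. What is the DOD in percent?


E_used = P * t / 60 = 1528.6 * 16.3 / 60 = 415.2697 Wh
DOD = E_used / E_total * 100 = 415.2697 / 1818.4 * 100
DOD = 22.8371 %

22.8371 %


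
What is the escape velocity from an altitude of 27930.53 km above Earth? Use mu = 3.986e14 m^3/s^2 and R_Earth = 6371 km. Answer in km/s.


r = 6371.0 + 27930.53 = 34301.5300 km = 3.430153e+07 m
v_esc = sqrt(2*mu/r) = sqrt(2*3.986e14 / 3.430153e+07)
v_esc = 4820.8864 m/s = 4.8209 km/s

4.8209 km/s


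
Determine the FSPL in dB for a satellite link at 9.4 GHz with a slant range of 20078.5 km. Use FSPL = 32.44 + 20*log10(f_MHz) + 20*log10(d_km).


f = 9.4 GHz = 9400.0000 MHz
d = 20078.5 km
FSPL = 32.44 + 20*log10(9400.0000) + 20*log10(20078.5)
FSPL = 32.44 + 79.4626 + 86.0546
FSPL = 197.9572 dB

197.9572 dB


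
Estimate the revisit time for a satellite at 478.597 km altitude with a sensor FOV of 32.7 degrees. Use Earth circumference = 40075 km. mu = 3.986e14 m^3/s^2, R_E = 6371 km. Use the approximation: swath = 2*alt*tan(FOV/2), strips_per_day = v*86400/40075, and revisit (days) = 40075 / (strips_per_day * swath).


swath = 2*478.597*tan(0.2853613) = 280.8101 km
v = sqrt(mu/r) = 7628.4471 m/s = 7.6284 km/s
strips/day = v*86400/40075 = 7.6284*86400/40075 = 16.4466
coverage/day = strips * swath = 16.4466 * 280.8101 = 4618.3734 km
revisit = 40075 / 4618.3734 = 8.6773 days

8.6773 days


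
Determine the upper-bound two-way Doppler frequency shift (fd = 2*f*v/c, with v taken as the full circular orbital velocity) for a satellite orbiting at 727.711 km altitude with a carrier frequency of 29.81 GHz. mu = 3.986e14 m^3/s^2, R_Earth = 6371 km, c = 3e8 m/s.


r = 7.098711e+06 m
v = sqrt(mu/r) = 7493.3997 m/s (worst-case radial velocity)
f = 29.81 GHz = 2.981e+10 Hz
fd = 2*f*v/c = 2*2.981e+10*7493.3997/3.0e+08
fd = 1.4891883e+06 Hz

1.4892e+06 Hz


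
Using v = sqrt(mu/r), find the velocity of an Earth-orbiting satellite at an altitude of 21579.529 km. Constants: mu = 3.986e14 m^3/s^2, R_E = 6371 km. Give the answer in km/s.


r = R_E + alt = 6371.0 + 21579.529 = 27950.5290 km = 2.7950529e+07 m
v = sqrt(mu/r) = sqrt(3.986e14 / 2.7950529e+07) = 3776.3621 m/s = 3.7764 km/s

3.7764 km/s


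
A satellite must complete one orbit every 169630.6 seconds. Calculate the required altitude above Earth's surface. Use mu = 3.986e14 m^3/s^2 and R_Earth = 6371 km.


T = 169630.6 s
r = (mu*T^2/(4*pi^2))^(1/3) = (3.986e14 * 169630.6^2 / (4*pi^2))^(1/3)
r = 6.6231103e+07 m = 66231.1025 km
alt = r - R_E = 66231.1025 - 6371 = 59860.1025 km

59860.1025 km


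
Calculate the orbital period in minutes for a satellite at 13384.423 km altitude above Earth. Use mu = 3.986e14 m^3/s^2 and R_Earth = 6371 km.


r = 19755.4230 km = 1.9755423e+07 m
T = 2*pi*sqrt(r^3/mu) = 2*pi*sqrt(7.710082e+21 / 3.986e14)
T = 27633.8071 s = 460.5635 min

460.5635 minutes


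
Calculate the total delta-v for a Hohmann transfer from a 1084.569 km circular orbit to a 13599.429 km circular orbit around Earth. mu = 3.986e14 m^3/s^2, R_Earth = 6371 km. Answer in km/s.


r1 = 7455.5690 km = 7.455569e+06 m
r2 = 19970.4290 km = 1.9970429e+07 m
dv1 = sqrt(mu/r1)*(sqrt(2*r2/(r1+r2)) - 1) = 1511.9350 m/s
dv2 = sqrt(mu/r2)*(1 - sqrt(2*r1/(r1+r2))) = 1173.4132 m/s
total dv = |dv1| + |dv2| = 1511.9350 + 1173.4132 = 2685.3482 m/s = 2.6853 km/s

2.6853 km/s


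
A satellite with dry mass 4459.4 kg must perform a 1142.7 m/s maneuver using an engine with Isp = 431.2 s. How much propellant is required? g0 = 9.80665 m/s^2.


ve = Isp * g0 = 431.2 * 9.80665 = 4228.627480 m/s
mass ratio = exp(dv/ve) = exp(1142.7/4228.627480) = 1.31026516
m_prop = m_dry * (mr - 1) = 4459.4 * (1.31026516 - 1)
m_prop = 1383.5964 kg

1383.5964 kg


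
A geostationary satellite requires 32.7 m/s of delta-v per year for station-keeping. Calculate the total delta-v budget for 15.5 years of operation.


dV = rate * years = 32.7 * 15.5
dV = 506.8500 m/s

506.8500 m/s


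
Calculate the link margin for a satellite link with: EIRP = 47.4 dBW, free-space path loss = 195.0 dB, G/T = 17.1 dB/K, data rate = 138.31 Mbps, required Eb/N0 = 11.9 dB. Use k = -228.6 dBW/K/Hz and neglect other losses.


C/N0 = EIRP - FSPL + G/T - k = 47.4 - 195.0 + 17.1 - (-228.6)
C/N0 = 98.1000 dB-Hz
R_b = 138.31 Mbps = 1.3831e+08 bps -> 10*log10(R_b) = 81.4085 dB-Hz
Eb/N0 = C/N0 - 10*log10(R_b) = 98.1000 - 81.4085 = 16.6915 dB
Margin = Eb/N0 - Eb/N0_req = 16.6915 - 11.9 = 4.7915 dB (link closes)

4.7915 dB


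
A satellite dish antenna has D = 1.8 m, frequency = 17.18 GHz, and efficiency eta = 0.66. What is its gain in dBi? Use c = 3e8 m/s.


lambda = c/f = 3e8 / 1.718e+10 = 0.01746217 m
G = eta*(pi*D/lambda)^2 = 0.66*(pi*1.8/0.01746217)^2
G = 69213.7692 (linear)
G = 10*log10(69213.7692) = 48.4019 dBi

48.4019 dBi


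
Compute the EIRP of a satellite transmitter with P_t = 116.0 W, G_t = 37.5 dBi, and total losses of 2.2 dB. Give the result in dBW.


Pt = 116.0 W = 20.6446 dBW
EIRP = Pt_dBW + Gt - losses = 20.6446 + 37.5 - 2.2 = 55.9446 dBW

55.9446 dBW


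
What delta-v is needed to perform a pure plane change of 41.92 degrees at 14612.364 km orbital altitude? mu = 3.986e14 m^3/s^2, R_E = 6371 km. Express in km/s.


r = 20983.3640 km = 2.0983364e+07 m
V = sqrt(mu/r) = 4358.4402 m/s
di = 41.92 deg = 0.731642 rad
dV = 2*V*sin(di/2) = 2*4358.4402*sin(0.365821)
dV = 3118.1685 m/s = 3.1182 km/s

3.1182 km/s


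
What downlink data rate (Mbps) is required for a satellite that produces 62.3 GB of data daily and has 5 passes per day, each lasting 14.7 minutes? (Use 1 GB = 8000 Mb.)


total contact time = 5 * 14.7 * 60 = 4410.0000 s
data = 62.3 GB = 498400.0000 Mb
rate = 498400.0000 / 4410.0000 = 113.0159 Mbps

113.0159 Mbps


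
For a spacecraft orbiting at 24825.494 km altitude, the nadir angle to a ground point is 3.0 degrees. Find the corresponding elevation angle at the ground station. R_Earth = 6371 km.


r = R_E + alt = 31196.4940 km
Law of sines in the satellite / Earth-center / ground-point triangle:
  sin(nadir)/R_E = sin(90 + el)/r  =>  cos(el) = (r/R_E)*sin(nadir)
cos(el) = (31196.4940 / 6371.0000) * sin(3.0 deg) = 0.2562703
el = arccos(0.2562703) = 75.1511 deg
(Earth-central angle = 90 - nadir - el = 11.8489 deg)

75.1511 degrees


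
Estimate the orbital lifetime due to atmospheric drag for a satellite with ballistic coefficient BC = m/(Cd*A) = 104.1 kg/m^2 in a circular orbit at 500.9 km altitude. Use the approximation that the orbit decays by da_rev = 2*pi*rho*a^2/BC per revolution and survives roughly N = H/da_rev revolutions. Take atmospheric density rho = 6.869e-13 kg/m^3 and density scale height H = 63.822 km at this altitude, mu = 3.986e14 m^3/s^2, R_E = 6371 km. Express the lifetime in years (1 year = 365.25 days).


a = R_E + alt = 6871.9000 km = 6.8719e+06 m
da_rev = 2*pi*rho*a^2/BC = 2*pi*6.869e-13*(6.8719e+06)^2/104.1 = 1.957836 m per revolution
N = H/da_rev = 63822.0000 m / 1.957836 m = 32598.2355 revolutions
P = 2*pi*sqrt(a^3/mu) = 5669.2612 s
lifetime = N*P = 32598.2355 * 5669.2612 = 1.8480791e+08 s = 2138.9805 days
years = 2138.9805 / 365.25 = 5.8562 years

5.8562 years


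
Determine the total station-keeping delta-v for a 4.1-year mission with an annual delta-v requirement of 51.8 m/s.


dV = rate * years = 51.8 * 4.1
dV = 212.3800 m/s

212.3800 m/s


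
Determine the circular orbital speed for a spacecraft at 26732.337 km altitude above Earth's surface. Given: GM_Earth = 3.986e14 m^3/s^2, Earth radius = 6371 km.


r = R_E + alt = 6371.0 + 26732.337 = 33103.3370 km = 3.3103337e+07 m
v = sqrt(mu/r) = sqrt(3.986e14 / 3.3103337e+07) = 3470.0262 m/s = 3.4700 km/s

3.4700 km/s


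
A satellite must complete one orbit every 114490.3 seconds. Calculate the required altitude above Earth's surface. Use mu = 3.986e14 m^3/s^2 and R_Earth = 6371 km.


T = 114490.3 s
r = (mu*T^2/(4*pi^2))^(1/3) = (3.986e14 * 114490.3^2 / (4*pi^2))^(1/3)
r = 5.0961044e+07 m = 50961.0438 km
alt = r - R_E = 50961.0438 - 6371 = 44590.0438 km

44590.0438 km


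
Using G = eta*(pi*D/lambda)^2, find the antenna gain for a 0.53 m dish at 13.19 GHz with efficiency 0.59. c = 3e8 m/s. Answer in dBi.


lambda = c/f = 3e8 / 1.319e+10 = 0.0227445 m
G = eta*(pi*D/lambda)^2 = 0.59*(pi*0.53/0.0227445)^2
G = 3161.9178 (linear)
G = 10*log10(3161.9178) = 34.9995 dBi

34.9995 dBi


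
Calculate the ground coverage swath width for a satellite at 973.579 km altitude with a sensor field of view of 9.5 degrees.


FOV = 9.5 deg = 0.1658063 rad
swath = 2 * alt * tan(FOV/2) = 2 * 973.579 * tan(0.08290314)
swath = 2 * 973.579 * 0.08309359
swath = 161.7964 km

161.7964 km


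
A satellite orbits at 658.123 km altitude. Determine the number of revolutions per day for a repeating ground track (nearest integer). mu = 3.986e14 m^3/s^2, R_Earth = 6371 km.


r = 7.029123e+06 m
T = 2*pi*sqrt(r^3/mu) = 5864.9314 s = 97.7489 min
revs/day = 1440 / 97.7489 = 14.7316
Rounded: 15 revolutions per day

15 revolutions per day


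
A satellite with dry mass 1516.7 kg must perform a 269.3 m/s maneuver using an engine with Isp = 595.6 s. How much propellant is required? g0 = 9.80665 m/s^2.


ve = Isp * g0 = 595.6 * 9.80665 = 5840.840740 m/s
mass ratio = exp(dv/ve) = exp(269.3/5840.840740) = 1.04718580
m_prop = m_dry * (mr - 1) = 1516.7 * (1.04718580 - 1)
m_prop = 71.5667 kg

71.5667 kg


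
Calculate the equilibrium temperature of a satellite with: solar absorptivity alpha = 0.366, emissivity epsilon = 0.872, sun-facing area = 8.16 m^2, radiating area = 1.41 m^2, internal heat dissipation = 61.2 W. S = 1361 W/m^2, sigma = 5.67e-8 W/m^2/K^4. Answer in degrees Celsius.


Numerator = alpha*S*A_sun + Q_int = 0.366*1361*8.16 + 61.2 = 4125.9082 W
Denominator = eps*sigma*A_rad = 0.872*5.67e-8*1.41 = 6.9713784e-08 W/K^4
T^4 = 5.9183535e+10 K^4
T = 493.2308 K = 220.0808 C

220.0808 degrees Celsius


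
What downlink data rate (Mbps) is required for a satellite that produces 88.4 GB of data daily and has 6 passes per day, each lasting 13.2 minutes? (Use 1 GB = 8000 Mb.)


total contact time = 6 * 13.2 * 60 = 4752.0000 s
data = 88.4 GB = 707200.0000 Mb
rate = 707200.0000 / 4752.0000 = 148.8215 Mbps

148.8215 Mbps


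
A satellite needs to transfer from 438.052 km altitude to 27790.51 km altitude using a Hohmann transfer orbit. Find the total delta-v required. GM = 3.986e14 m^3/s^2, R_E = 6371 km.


r1 = 6809.0520 km = 6.809052e+06 m
r2 = 34161.5100 km = 3.416151e+07 m
dv1 = sqrt(mu/r1)*(sqrt(2*r2/(r1+r2)) - 1) = 2229.2373 m/s
dv2 = sqrt(mu/r2)*(1 - sqrt(2*r1/(r1+r2))) = 1446.5124 m/s
total dv = |dv1| + |dv2| = 2229.2373 + 1446.5124 = 3675.7497 m/s = 3.6757 km/s

3.6757 km/s


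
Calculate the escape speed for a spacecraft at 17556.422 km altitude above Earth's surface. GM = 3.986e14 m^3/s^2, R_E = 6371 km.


r = 6371.0 + 17556.422 = 23927.4220 km = 2.3927422e+07 m
v_esc = sqrt(2*mu/r) = sqrt(2*3.986e14 / 2.3927422e+07)
v_esc = 5772.1245 m/s = 5.7721 km/s

5.7721 km/s


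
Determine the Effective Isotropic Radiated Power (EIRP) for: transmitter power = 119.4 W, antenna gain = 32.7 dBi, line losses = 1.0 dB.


Pt = 119.4 W = 20.7700 dBW
EIRP = Pt_dBW + Gt - losses = 20.7700 + 32.7 - 1.0 = 52.4700 dBW

52.4700 dBW


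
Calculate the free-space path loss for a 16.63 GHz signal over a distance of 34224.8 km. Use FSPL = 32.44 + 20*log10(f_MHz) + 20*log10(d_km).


f = 16.63 GHz = 16630.0000 MHz
d = 34224.8 km
FSPL = 32.44 + 20*log10(16630.0000) + 20*log10(34224.8)
FSPL = 32.44 + 84.4178 + 90.6868
FSPL = 207.5447 dB

207.5447 dB


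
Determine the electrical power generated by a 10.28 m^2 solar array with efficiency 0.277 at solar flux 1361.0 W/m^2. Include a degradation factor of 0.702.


P = area * eta * S * degradation
P = 10.28 * 0.277 * 1361.0 * 0.702
P = 2720.6215 W

2720.6215 W


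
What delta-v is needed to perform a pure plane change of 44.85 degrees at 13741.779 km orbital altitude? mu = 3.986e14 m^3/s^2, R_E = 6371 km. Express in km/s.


r = 20112.7790 km = 2.0112779e+07 m
V = sqrt(mu/r) = 4451.7689 m/s
di = 44.85 deg = 0.7827802 rad
dV = 2*V*sin(di/2) = 2*4451.7689*sin(0.3913901)
dV = 3396.4659 m/s = 3.3965 km/s

3.3965 km/s


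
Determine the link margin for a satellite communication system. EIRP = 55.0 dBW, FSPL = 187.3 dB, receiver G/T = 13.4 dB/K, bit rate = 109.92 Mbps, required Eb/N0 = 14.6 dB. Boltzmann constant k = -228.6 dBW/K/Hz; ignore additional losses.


C/N0 = EIRP - FSPL + G/T - k = 55.0 - 187.3 + 13.4 - (-228.6)
C/N0 = 109.7000 dB-Hz
R_b = 109.92 Mbps = 1.0992e+08 bps -> 10*log10(R_b) = 80.4108 dB-Hz
Eb/N0 = C/N0 - 10*log10(R_b) = 109.7000 - 80.4108 = 29.2892 dB
Margin = Eb/N0 - Eb/N0_req = 29.2892 - 14.6 = 14.6892 dB (link closes)

14.6892 dB


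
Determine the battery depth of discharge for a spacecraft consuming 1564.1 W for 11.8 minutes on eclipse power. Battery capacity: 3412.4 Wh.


E_used = P * t / 60 = 1564.1 * 11.8 / 60 = 307.6063 Wh
DOD = E_used / E_total * 100 = 307.6063 / 3412.4 * 100
DOD = 9.0144 %

9.0144 %


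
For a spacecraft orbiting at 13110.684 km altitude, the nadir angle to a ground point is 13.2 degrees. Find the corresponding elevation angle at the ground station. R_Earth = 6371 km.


r = R_E + alt = 19481.6840 km
Law of sines in the satellite / Earth-center / ground-point triangle:
  sin(nadir)/R_E = sin(90 + el)/r  =>  cos(el) = (r/R_E)*sin(nadir)
cos(el) = (19481.6840 / 6371.0000) * sin(13.2 deg) = 0.6982671
el = arccos(0.6982671) = 45.7119 deg
(Earth-central angle = 90 - nadir - el = 31.0881 deg)

45.7119 degrees


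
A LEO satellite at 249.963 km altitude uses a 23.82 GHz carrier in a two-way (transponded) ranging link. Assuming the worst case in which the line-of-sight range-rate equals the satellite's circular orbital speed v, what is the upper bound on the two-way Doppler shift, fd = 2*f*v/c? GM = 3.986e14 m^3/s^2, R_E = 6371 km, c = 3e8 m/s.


r = 6.620963e+06 m
v = sqrt(mu/r) = 7759.0414 m/s (worst-case radial velocity)
f = 23.82 GHz = 2.382e+10 Hz
fd = 2*f*v/c = 2*2.382e+10*7759.0414/3.0e+08
fd = 1.2321358e+06 Hz

1.2321e+06 Hz


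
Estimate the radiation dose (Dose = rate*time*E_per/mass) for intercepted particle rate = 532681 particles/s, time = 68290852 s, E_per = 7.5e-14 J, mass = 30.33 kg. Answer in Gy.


Total energy deposited = rate * time * E_per
  = 532681 * 68290852 * 7.5e-14 = 2.7283 J
Dose = E_total / mass = 2.7283 / 30.33
Dose = 0.08995361 Gy

0.0900 Gy


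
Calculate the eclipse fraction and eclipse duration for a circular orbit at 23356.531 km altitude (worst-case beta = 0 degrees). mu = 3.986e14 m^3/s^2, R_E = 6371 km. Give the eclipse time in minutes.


r = 29727.5310 km
T = 850.1552 min
Eclipse fraction = arcsin(R_E/r)/pi = arcsin(6371.0000/29727.5310)/pi
= arcsin(0.2143131)/pi = 0.06875129
Eclipse duration = 0.06875129 * 850.1552 = 58.4493 min

58.4493 minutes


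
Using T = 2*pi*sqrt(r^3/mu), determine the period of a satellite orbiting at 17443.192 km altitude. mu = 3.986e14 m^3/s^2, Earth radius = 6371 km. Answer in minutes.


r = 23814.1920 km = 2.3814192e+07 m
T = 2*pi*sqrt(r^3/mu) = 2*pi*sqrt(1.3505403e+22 / 3.986e14)
T = 36573.3715 s = 609.5562 min

609.5562 minutes


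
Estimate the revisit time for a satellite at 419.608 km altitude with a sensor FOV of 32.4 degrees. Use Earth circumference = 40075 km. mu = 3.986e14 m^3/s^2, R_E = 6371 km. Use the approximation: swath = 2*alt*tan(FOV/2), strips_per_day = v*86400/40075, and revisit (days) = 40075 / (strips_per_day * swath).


swath = 2*419.608*tan(0.2827433) = 243.8148 km
v = sqrt(mu/r) = 7661.5090 m/s = 7.6615 km/s
strips/day = v*86400/40075 = 7.6615*86400/40075 = 16.5179
coverage/day = strips * swath = 16.5179 * 243.8148 = 4027.3054 km
revisit = 40075 / 4027.3054 = 9.9508 days

9.9508 days


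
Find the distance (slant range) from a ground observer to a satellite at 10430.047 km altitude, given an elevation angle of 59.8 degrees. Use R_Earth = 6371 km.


h = 10430.047 km, el = 59.8 deg
d = -R_E*sin(el) + sqrt((R_E*sin(el))^2 + 2*R_E*h + h^2)
d = -6371.0000*sin(1.0437) + sqrt((6371.0000*0.8642748)^2 + 2*6371.0000*10430.047 + 10430.047^2)
d = 10986.2739 km

10986.2739 km


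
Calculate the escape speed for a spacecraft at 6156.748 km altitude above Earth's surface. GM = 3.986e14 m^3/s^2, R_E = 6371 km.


r = 6371.0 + 6156.748 = 12527.7480 km = 1.2527748e+07 m
v_esc = sqrt(2*mu/r) = sqrt(2*3.986e14 / 1.2527748e+07)
v_esc = 7977.1387 m/s = 7.9771 km/s

7.9771 km/s


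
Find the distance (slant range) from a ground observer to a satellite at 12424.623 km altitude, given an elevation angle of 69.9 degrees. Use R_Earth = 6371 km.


h = 12424.623 km, el = 69.9 deg
d = -R_E*sin(el) + sqrt((R_E*sin(el))^2 + 2*R_E*h + h^2)
d = -6371.0000*sin(1.2200) + sqrt((6371.0000*0.9390943)^2 + 2*6371.0000*12424.623 + 12424.623^2)
d = 12684.6958 km

12684.6958 km


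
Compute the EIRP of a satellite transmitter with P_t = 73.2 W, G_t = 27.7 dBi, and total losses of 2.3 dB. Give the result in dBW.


Pt = 73.2 W = 18.6451 dBW
EIRP = Pt_dBW + Gt - losses = 18.6451 + 27.7 - 2.3 = 44.0451 dBW

44.0451 dBW


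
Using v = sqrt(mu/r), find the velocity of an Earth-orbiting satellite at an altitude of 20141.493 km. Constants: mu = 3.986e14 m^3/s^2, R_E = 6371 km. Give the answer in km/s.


r = R_E + alt = 6371.0 + 20141.493 = 26512.4930 km = 2.6512493e+07 m
v = sqrt(mu/r) = sqrt(3.986e14 / 2.6512493e+07) = 3877.4246 m/s = 3.8774 km/s

3.8774 km/s


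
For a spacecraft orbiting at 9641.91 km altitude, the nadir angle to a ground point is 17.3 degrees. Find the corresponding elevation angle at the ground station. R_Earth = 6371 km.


r = R_E + alt = 16012.9100 km
Law of sines in the satellite / Earth-center / ground-point triangle:
  sin(nadir)/R_E = sin(90 + el)/r  =>  cos(el) = (r/R_E)*sin(nadir)
cos(el) = (16012.9100 / 6371.0000) * sin(17.3 deg) = 0.7474238
el = arccos(0.7474238) = 41.6323 deg
(Earth-central angle = 90 - nadir - el = 31.0677 deg)

41.6323 degrees


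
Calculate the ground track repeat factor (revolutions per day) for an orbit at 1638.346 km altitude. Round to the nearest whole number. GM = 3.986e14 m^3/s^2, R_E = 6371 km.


r = 8.009346e+06 m
T = 2*pi*sqrt(r^3/mu) = 7133.5680 s = 118.8928 min
revs/day = 1440 / 118.8928 = 12.1118
Rounded: 12 revolutions per day

12 revolutions per day


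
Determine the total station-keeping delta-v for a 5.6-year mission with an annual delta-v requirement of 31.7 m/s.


dV = rate * years = 31.7 * 5.6
dV = 177.5200 m/s

177.5200 m/s


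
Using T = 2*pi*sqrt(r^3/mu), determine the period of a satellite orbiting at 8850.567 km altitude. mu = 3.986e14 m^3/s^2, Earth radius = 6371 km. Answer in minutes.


r = 15221.5670 km = 1.5221567e+07 m
T = 2*pi*sqrt(r^3/mu) = 2*pi*sqrt(3.5267777e+21 / 3.986e14)
T = 18689.6112 s = 311.4935 min

311.4935 minutes


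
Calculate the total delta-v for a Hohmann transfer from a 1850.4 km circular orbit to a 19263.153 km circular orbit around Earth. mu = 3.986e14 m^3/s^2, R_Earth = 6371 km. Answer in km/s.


r1 = 8221.4000 km = 8.2214e+06 m
r2 = 25634.1530 km = 2.5634153e+07 m
dv1 = sqrt(mu/r1)*(sqrt(2*r2/(r1+r2)) - 1) = 1605.5198 m/s
dv2 = sqrt(mu/r2)*(1 - sqrt(2*r1/(r1+r2))) = 1195.1968 m/s
total dv = |dv1| + |dv2| = 1605.5198 + 1195.1968 = 2800.7166 m/s = 2.8007 km/s

2.8007 km/s


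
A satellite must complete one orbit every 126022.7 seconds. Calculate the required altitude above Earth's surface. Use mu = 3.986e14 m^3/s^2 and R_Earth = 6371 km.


T = 126022.7 s
r = (mu*T^2/(4*pi^2))^(1/3) = (3.986e14 * 126022.7^2 / (4*pi^2))^(1/3)
r = 5.4328165e+07 m = 54328.1653 km
alt = r - R_E = 54328.1653 - 6371 = 47957.1653 km

47957.1653 km


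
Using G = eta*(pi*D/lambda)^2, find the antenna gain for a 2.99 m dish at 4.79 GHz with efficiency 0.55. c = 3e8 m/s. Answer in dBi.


lambda = c/f = 3e8 / 4.79e+09 = 0.06263048 m
G = eta*(pi*D/lambda)^2 = 0.55*(pi*2.99/0.06263048)^2
G = 12371.8125 (linear)
G = 10*log10(12371.8125) = 40.9243 dBi

40.9243 dBi


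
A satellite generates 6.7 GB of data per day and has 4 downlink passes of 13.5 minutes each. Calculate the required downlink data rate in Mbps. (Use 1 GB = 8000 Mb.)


total contact time = 4 * 13.5 * 60 = 3240.0000 s
data = 6.7 GB = 53600.0000 Mb
rate = 53600.0000 / 3240.0000 = 16.5432 Mbps

16.5432 Mbps


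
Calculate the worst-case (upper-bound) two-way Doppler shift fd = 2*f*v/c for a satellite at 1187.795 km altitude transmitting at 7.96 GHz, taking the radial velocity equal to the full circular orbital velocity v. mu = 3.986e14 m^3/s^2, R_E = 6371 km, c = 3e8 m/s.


r = 7.558795e+06 m
v = sqrt(mu/r) = 7261.7679 m/s (worst-case radial velocity)
f = 7.96 GHz = 7.96e+09 Hz
fd = 2*f*v/c = 2*7.96e+09*7261.7679/3.0e+08
fd = 385357.8163 Hz

385357.8163 Hz


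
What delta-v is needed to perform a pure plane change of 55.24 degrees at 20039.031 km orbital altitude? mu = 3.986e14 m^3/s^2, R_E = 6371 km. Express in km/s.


r = 26410.0310 km = 2.6410031e+07 m
V = sqrt(mu/r) = 3884.9389 m/s
di = 55.24 deg = 0.9641199 rad
dV = 2*V*sin(di/2) = 2*3884.9389*sin(0.4820599)
dV = 3602.1569 m/s = 3.6022 km/s

3.6022 km/s


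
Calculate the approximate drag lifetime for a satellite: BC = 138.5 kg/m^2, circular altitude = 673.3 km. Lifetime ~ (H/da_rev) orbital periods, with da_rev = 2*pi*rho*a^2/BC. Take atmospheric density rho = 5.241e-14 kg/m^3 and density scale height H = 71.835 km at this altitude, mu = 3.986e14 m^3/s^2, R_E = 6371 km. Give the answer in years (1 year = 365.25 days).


a = R_E + alt = 7044.3000 km = 7.0443e+06 m
da_rev = 2*pi*rho*a^2/BC = 2*pi*5.241e-14*(7.0443e+06)^2/138.5 = 0.117983138 m per revolution
N = H/da_rev = 71835.0000 m / 0.117983138 m = 608858.1937 revolutions
P = 2*pi*sqrt(a^3/mu) = 5883.9366 s
lifetime = N*P = 608858.1937 * 5883.9366 = 3.582483e+09 s = 41463.9239 days
years = 41463.9239 / 365.25 = 113.5220 years

113.5220 years


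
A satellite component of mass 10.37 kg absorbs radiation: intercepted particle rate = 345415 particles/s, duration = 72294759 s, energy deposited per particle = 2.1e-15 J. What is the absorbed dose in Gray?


Total energy deposited = rate * time * E_per
  = 345415 * 72294759 * 2.1e-15 = 0.05244056 J
Dose = E_total / mass = 0.05244056 / 10.37
Dose = 0.005056949 Gy

0.0051 Gy


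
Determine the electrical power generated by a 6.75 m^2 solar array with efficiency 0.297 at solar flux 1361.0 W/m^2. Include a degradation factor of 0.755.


P = area * eta * S * degradation
P = 6.75 * 0.297 * 1361.0 * 0.755
P = 2059.9909 W

2059.9909 W


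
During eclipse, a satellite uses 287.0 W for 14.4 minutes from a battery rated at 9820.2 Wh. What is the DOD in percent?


E_used = P * t / 60 = 287.0 * 14.4 / 60 = 68.8800 Wh
DOD = E_used / E_total * 100 = 68.8800 / 9820.2 * 100
DOD = 0.7014114 %

0.7014 %


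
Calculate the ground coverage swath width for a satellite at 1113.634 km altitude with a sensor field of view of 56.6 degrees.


FOV = 56.6 deg = 0.9878564 rad
swath = 2 * alt * tan(FOV/2) = 2 * 1113.634 * tan(0.4939282)
swath = 2 * 1113.634 * 0.5384445
swath = 1199.2603 km

1199.2603 km
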